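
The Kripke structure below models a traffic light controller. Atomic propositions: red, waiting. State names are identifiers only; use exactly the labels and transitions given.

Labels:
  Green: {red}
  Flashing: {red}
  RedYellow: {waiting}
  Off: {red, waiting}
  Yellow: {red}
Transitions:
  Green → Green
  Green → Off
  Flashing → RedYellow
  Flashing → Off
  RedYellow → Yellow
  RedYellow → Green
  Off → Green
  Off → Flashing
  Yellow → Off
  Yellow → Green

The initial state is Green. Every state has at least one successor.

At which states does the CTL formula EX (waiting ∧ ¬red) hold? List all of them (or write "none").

States satisfying waiting ∧ ¬red: {RedYellow}.
States satisfying EX (waiting ∧ ¬red): {Flashing}.

{Flashing}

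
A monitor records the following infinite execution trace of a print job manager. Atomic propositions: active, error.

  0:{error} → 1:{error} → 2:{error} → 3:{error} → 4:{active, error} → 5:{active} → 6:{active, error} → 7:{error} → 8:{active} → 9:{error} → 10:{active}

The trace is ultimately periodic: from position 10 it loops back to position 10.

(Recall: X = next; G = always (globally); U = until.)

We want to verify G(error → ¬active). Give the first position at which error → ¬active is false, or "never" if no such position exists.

4

Check error → ¬active at each position in order: 0 ✓, 1 ✓, 2 ✓, 3 ✓.
At position 4 the labels are {active, error}, so error → ¬active is false there. This is the first violation.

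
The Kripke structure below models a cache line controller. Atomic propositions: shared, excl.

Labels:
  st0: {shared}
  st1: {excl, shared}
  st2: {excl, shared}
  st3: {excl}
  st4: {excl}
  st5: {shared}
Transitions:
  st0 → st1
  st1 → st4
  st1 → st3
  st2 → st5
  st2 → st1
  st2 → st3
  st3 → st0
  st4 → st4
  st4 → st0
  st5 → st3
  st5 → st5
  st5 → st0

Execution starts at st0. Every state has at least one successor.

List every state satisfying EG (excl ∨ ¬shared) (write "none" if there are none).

States satisfying excl ∨ ¬shared: {st1, st2, st3, st4}.
States satisfying EG (excl ∨ ¬shared): {st1, st2, st4}.

{st1, st2, st4}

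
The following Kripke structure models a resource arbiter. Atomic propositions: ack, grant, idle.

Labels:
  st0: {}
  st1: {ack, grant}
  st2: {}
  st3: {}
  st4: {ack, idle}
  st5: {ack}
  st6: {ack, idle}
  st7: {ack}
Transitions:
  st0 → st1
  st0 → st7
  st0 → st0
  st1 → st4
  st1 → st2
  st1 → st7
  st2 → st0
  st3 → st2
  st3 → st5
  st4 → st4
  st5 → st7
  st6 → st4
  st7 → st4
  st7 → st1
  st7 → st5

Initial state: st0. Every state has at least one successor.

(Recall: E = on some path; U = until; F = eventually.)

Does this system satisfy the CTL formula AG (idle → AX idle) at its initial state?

Satisfied

States satisfying idle → AX idle: {st0, st1, st2, st3, st4, st5, st6, st7}.
States satisfying AG (idle → AX idle): {st0, st1, st2, st3, st4, st5, st6, st7}.
Every state reachable from st0 satisfies idle → AX idle.
st0 ∈ Sat(AG (idle → AX idle)).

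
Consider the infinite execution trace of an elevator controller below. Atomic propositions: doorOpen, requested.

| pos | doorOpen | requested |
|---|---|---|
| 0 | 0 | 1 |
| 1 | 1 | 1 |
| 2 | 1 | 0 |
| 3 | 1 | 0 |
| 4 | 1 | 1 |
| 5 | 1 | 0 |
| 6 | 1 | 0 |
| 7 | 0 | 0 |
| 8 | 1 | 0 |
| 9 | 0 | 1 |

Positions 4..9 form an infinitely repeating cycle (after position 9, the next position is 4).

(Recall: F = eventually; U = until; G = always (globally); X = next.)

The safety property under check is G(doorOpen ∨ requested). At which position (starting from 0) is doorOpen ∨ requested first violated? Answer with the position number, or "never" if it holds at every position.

Check doorOpen ∨ requested at each position in order: 0 ✓, 1 ✓, 2 ✓, 3 ✓, 4 ✓, 5 ✓, 6 ✓.
At position 7 the labels are {}, so doorOpen ∨ requested is false there. This is the first violation.

7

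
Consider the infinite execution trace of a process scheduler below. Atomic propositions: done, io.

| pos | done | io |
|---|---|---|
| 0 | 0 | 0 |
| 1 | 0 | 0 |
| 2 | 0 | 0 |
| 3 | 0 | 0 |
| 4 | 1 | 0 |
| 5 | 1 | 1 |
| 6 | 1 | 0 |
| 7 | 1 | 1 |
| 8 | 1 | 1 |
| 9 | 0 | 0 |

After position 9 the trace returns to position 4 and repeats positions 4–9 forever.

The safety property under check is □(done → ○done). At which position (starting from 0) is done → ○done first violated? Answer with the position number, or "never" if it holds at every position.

8

Check done → ○done at each position in order: 0 ✓, 1 ✓, 2 ✓, 3 ✓, 4 ✓, 5 ✓, 6 ✓, 7 ✓.
At position 8 the labels are {done, io} and the next position 9 has {}, so done → ○done is false there. This is the first violation.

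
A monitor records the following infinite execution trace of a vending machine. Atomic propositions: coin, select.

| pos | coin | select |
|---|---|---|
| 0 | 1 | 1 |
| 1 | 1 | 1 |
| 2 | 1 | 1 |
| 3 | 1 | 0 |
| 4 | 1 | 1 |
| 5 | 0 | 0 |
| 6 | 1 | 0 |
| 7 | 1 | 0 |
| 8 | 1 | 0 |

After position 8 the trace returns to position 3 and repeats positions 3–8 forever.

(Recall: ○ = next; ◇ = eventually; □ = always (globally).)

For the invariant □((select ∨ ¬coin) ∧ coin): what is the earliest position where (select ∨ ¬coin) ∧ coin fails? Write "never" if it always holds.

3

Check (select ∨ ¬coin) ∧ coin at each position in order: 0 ✓, 1 ✓, 2 ✓.
At position 3 the labels are {coin}, so (select ∨ ¬coin) ∧ coin is false there. This is the first violation.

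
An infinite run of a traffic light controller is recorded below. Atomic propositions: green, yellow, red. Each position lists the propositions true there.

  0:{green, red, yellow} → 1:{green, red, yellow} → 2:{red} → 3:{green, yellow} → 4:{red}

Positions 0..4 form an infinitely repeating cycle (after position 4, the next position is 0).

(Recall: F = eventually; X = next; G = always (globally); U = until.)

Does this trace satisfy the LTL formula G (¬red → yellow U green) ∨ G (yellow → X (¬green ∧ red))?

Yes

¬red → yellow U green holds at every position 0..4, and those are all positions ever visited, so G (¬red → yellow U green) holds.
Positions where ¬red holds: 3.
Check yellow U green at each: 3→ok.
yellow → X (¬green ∧ red) must hold at every position from 0 onward. It fails at position 0, so G (yellow → X (¬green ∧ red)) is false.
Positions where yellow holds: 0, 1, 3.
Check X (¬green ∧ red) at each: 0→fails, 1→ok, 3→ok.
At position 0: G (¬red → yellow U green) is true; G (yellow → X (¬green ∧ red)) is false; so G (¬red → yellow U green) ∨ G (yellow → X (¬green ∧ red)) is true.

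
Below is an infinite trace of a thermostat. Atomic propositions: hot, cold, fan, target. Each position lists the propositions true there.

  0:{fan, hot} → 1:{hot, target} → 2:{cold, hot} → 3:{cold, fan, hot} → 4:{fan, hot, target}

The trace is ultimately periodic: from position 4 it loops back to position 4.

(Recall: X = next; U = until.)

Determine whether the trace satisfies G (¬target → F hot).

¬target → F hot holds at every position 0..4, and those are all positions ever visited, so G (¬target → F hot) holds.
Positions where ¬target holds: 0, 2, 3.
Check F hot at each: 0→ok, 2→ok, 3→ok.

Satisfied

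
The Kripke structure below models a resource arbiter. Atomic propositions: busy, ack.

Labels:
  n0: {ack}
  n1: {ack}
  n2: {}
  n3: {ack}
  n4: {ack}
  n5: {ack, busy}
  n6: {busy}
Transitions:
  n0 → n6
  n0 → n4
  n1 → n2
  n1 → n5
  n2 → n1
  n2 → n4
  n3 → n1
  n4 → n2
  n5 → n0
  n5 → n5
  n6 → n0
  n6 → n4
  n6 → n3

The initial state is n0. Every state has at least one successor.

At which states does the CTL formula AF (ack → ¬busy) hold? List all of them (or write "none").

States satisfying ack → ¬busy: {n0, n1, n2, n3, n4, n6}.
States satisfying AF (ack → ¬busy): {n0, n1, n2, n3, n4, n6}.

{n0, n1, n2, n3, n4, n6}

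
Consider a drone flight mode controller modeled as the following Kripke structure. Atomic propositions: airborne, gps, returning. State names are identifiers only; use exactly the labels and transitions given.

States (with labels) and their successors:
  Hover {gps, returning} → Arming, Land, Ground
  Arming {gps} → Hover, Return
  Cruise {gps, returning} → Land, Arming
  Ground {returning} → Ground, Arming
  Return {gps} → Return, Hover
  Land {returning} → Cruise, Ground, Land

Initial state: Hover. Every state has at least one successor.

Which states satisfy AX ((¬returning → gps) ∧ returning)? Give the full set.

States satisfying (¬returning → gps) ∧ returning: {Hover, Cruise, Ground, Land}.
States satisfying AX ((¬returning → gps) ∧ returning): {Land}.

{Land}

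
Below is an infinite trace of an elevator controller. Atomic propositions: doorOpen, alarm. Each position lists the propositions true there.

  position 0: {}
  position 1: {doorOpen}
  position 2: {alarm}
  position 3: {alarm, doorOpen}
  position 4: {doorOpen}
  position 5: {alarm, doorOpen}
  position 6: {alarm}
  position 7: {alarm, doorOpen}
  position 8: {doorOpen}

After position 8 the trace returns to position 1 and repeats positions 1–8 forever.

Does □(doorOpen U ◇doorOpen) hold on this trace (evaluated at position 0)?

doorOpen U ◇doorOpen holds at every position 0..8, and those are all positions ever visited, so □(doorOpen U ◇doorOpen) holds.

Yes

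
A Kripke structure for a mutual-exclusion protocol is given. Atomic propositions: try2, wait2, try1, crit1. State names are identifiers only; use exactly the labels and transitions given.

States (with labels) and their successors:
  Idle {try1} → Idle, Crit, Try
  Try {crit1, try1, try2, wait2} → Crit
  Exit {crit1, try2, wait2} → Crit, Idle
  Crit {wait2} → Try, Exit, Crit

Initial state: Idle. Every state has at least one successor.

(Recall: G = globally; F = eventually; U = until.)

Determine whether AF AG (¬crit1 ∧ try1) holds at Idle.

States satisfying AG (¬crit1 ∧ try1): ∅.
States satisfying AF AG (¬crit1 ∧ try1): ∅.
There is a path from Idle along which AG (¬crit1 ∧ try1) never holds.
Idle ∉ Sat(AF AG (¬crit1 ∧ try1)).

No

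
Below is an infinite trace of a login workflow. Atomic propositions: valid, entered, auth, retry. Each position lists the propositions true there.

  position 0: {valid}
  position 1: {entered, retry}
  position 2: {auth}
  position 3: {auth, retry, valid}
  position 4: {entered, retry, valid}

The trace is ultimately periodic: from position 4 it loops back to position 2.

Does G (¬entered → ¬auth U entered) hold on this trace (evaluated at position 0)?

¬entered → ¬auth U entered must hold at every position from 0 onward. It fails at position 2, so G (¬entered → ¬auth U entered) is false.
Positions where ¬entered holds: 0, 2, 3.
Check ¬auth U entered at each: 0→ok, 2→fails, 3→fails.

No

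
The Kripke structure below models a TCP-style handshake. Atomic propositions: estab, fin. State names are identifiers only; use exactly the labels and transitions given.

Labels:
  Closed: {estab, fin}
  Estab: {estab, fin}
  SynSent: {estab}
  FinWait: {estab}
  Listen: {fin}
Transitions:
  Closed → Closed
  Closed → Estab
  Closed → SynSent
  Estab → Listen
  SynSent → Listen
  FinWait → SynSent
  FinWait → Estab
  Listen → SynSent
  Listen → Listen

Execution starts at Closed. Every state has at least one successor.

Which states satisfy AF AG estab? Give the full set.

none

States satisfying AG estab: ∅.
States satisfying AF AG estab: ∅.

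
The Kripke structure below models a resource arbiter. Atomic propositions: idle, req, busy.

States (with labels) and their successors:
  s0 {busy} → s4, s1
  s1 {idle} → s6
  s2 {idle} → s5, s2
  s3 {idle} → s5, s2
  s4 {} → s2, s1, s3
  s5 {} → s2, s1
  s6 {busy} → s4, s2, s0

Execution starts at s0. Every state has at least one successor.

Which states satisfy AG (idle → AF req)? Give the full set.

States satisfying idle → AF req: {s0, s4, s5, s6}.
States satisfying AG (idle → AF req): ∅.

none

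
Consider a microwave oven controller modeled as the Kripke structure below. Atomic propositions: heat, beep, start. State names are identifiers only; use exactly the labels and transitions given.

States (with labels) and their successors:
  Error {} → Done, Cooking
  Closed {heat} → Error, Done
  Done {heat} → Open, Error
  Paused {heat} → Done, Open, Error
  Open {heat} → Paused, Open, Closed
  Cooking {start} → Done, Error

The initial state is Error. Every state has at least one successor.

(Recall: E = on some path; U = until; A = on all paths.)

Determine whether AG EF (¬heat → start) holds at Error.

Satisfied

States satisfying EF (¬heat → start): {Error, Closed, Done, Paused, Open, Cooking}.
States satisfying AG EF (¬heat → start): {Error, Closed, Done, Paused, Open, Cooking}.
Every state reachable from Error satisfies EF (¬heat → start).
Error ∈ Sat(AG EF (¬heat → start)).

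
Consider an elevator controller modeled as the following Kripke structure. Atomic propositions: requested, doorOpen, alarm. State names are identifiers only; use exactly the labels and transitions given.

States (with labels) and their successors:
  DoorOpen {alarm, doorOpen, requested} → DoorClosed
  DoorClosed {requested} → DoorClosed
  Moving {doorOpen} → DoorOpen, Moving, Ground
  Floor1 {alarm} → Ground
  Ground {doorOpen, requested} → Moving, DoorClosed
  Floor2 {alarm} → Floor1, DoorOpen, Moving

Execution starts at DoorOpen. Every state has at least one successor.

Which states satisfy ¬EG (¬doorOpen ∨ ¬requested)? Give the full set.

{DoorOpen, Floor1, Ground}

States satisfying ¬doorOpen ∨ ¬requested: {DoorClosed, Moving, Floor1, Floor2}.
States satisfying EG (¬doorOpen ∨ ¬requested): {DoorClosed, Moving, Floor2}.
States satisfying ¬EG (¬doorOpen ∨ ¬requested): {DoorOpen, Floor1, Ground}.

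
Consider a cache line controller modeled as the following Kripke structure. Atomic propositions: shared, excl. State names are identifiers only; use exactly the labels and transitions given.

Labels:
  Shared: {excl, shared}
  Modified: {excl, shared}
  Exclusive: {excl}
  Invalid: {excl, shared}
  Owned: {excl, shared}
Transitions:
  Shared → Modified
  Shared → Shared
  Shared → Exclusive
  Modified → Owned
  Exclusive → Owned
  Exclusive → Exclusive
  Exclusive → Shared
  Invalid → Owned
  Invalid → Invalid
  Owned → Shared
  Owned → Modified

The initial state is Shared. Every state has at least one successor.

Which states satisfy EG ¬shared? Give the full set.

{Exclusive}

States satisfying ¬shared: {Exclusive}.
States satisfying EG ¬shared: {Exclusive}.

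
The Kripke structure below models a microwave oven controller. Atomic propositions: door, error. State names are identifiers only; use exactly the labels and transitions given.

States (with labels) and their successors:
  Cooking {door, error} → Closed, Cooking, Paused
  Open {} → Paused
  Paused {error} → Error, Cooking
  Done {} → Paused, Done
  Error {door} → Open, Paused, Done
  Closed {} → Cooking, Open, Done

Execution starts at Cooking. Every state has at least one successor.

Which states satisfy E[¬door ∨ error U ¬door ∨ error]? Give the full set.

{Cooking, Open, Paused, Done, Closed}

States satisfying ¬door ∨ error: {Cooking, Open, Paused, Done, Closed}.
States satisfying E[¬door ∨ error U ¬door ∨ error]: {Cooking, Open, Paused, Done, Closed}.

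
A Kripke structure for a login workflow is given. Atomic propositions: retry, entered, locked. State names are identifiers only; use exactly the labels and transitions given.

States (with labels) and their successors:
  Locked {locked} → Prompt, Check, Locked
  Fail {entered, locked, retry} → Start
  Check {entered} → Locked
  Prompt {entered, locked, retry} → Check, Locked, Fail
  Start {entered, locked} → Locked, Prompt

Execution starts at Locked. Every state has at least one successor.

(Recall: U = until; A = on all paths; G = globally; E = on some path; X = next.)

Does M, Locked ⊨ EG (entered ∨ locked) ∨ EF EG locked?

Holds

States satisfying entered ∨ locked: {Locked, Fail, Check, Prompt, Start}.
States satisfying EG (entered ∨ locked): {Locked, Fail, Check, Prompt, Start}.
States satisfying EG locked: {Locked, Fail, Prompt, Start}.
States satisfying EF EG locked: {Locked, Fail, Check, Prompt, Start}.
States satisfying EG (entered ∨ locked) ∨ EF EG locked: {Locked, Fail, Check, Prompt, Start}.
Locked ∈ Sat(EG (entered ∨ locked) ∨ EF EG locked).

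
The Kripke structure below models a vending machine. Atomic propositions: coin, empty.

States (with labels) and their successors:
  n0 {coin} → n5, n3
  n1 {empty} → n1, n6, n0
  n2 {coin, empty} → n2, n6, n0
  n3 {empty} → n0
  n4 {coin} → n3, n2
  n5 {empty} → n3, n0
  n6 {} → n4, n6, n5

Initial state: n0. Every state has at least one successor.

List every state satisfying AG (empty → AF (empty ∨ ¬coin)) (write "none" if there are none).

States satisfying empty → AF (empty ∨ ¬coin): {n0, n1, n2, n3, n4, n5, n6}.
States satisfying AG (empty → AF (empty ∨ ¬coin)): {n0, n1, n2, n3, n4, n5, n6}.

{n0, n1, n2, n3, n4, n5, n6}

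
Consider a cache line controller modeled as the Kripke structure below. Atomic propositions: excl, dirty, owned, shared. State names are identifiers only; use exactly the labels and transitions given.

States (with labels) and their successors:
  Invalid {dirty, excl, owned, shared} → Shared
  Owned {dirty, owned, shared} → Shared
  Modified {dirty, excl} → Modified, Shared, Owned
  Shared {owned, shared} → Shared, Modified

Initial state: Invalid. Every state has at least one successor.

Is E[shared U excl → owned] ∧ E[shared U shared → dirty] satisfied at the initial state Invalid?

States satisfying shared: {Invalid, Owned, Shared}.
States satisfying excl → owned: {Invalid, Owned, Shared}.
States satisfying E[shared U excl → owned]: {Invalid, Owned, Shared}.
States satisfying shared → dirty: {Invalid, Owned, Modified}.
States satisfying E[shared U shared → dirty]: {Invalid, Owned, Modified, Shared}.
States satisfying E[shared U excl → owned] ∧ E[shared U shared → dirty]: {Invalid, Owned, Shared}.
Invalid ∈ Sat(E[shared U excl → owned] ∧ E[shared U shared → dirty]).

Satisfied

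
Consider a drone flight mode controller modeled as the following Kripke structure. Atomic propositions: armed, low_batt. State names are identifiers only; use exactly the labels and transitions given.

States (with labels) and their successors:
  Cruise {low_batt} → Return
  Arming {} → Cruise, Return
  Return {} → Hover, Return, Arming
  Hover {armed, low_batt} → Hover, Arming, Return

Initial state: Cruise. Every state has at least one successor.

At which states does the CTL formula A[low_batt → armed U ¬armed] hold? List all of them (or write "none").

States satisfying low_batt → armed: {Arming, Return, Hover}.
States satisfying ¬armed: {Cruise, Arming, Return}.
States satisfying A[low_batt → armed U ¬armed]: {Cruise, Arming, Return}.

{Cruise, Arming, Return}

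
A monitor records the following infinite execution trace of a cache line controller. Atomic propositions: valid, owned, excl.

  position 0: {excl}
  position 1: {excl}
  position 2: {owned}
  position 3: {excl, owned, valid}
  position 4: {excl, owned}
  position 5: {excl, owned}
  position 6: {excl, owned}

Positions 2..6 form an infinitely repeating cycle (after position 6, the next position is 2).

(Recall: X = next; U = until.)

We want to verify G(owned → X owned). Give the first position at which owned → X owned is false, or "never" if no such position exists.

never

owned → X owned holds at every position 0..6, and those are all the positions the trace ever visits, so the invariant G(owned → X owned) is never violated.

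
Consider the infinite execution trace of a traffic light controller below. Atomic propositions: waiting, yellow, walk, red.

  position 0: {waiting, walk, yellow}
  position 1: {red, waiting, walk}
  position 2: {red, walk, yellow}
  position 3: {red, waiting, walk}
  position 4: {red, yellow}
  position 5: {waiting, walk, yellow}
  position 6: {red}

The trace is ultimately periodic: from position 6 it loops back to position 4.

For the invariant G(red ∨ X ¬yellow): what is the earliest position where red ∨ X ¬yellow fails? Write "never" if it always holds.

red ∨ X ¬yellow holds at every position 0..6, and those are all the positions the trace ever visits, so the invariant G(red ∨ X ¬yellow) is never violated.

never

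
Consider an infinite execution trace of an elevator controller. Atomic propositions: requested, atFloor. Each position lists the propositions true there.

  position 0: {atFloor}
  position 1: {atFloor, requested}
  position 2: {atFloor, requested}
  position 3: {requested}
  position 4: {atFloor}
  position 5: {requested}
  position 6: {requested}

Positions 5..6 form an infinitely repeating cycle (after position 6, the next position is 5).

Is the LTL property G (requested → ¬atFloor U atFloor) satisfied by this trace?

requested → ¬atFloor U atFloor must hold at every position from 0 onward. It fails at position 5, so G (requested → ¬atFloor U atFloor) is false.
Positions where requested holds: 1, 2, 3, 5, 6.
Check ¬atFloor U atFloor at each: 1→ok, 2→ok, 3→ok, 5→fails, 6→fails.

No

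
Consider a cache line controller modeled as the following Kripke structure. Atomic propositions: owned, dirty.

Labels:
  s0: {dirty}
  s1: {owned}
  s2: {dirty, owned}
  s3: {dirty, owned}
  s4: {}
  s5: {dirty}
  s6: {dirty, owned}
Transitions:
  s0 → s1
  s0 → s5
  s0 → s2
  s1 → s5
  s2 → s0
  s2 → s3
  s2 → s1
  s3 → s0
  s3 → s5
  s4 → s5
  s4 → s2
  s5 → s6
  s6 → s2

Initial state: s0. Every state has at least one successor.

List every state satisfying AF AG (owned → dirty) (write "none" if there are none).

none

States satisfying AG (owned → dirty): ∅.
States satisfying AF AG (owned → dirty): ∅.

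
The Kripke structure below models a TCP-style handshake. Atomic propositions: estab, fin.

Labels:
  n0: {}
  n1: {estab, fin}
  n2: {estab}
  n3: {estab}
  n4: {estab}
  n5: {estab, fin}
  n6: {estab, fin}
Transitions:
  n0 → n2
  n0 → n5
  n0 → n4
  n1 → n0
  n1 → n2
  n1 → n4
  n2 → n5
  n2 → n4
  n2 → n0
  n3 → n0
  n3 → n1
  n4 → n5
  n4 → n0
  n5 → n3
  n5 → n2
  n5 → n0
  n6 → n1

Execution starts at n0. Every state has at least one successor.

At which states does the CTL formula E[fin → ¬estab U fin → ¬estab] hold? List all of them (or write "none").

{n0, n2, n3, n4}

States satisfying fin → ¬estab: {n0, n2, n3, n4}.
States satisfying E[fin → ¬estab U fin → ¬estab]: {n0, n2, n3, n4}.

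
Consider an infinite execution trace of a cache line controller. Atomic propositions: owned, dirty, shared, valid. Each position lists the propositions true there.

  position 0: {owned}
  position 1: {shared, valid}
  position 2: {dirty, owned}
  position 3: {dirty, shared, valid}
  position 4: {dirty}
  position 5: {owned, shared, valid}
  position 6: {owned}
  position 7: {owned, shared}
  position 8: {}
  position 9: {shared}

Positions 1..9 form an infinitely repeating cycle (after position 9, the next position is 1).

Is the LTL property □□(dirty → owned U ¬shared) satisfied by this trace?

No

□(dirty → owned U ¬shared) must hold at every position from 0 onward. It fails at position 0, so □□(dirty → owned U ¬shared) is false.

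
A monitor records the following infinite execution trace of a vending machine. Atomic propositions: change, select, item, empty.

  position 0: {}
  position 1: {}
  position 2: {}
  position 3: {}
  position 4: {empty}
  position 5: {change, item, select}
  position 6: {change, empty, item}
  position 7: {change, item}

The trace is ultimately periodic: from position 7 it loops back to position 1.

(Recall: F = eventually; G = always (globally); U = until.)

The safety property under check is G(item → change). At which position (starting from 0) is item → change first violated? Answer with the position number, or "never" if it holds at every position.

never

item → change holds at every position 0..7, and those are all the positions the trace ever visits, so the invariant G(item → change) is never violated.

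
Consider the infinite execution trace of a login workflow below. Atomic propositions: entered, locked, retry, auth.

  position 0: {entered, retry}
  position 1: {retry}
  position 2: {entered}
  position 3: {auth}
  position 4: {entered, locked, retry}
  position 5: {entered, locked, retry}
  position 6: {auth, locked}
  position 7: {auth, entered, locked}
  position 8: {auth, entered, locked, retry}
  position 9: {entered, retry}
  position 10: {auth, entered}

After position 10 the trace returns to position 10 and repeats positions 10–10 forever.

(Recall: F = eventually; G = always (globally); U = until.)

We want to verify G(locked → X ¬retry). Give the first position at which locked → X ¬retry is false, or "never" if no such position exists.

4

Check locked → X ¬retry at each position in order: 0 ✓, 1 ✓, 2 ✓, 3 ✓.
At position 4 the labels are {entered, locked, retry} and the next position 5 has {entered, locked, retry}, so locked → X ¬retry is false there. This is the first violation.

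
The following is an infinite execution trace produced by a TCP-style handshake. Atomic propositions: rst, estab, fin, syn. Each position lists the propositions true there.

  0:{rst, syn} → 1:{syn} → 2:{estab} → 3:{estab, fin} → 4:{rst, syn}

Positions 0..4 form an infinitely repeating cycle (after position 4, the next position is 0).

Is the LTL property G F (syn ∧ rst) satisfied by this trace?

F (syn ∧ rst) holds at every position 0..4, and those are all positions ever visited, so G F (syn ∧ rst) holds.

Yes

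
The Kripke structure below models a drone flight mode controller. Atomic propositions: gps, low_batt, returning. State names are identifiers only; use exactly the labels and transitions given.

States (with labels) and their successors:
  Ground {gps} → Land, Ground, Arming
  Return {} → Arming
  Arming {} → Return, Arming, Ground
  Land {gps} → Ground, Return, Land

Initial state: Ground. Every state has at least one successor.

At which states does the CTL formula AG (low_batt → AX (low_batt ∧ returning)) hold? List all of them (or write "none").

States satisfying low_batt → AX (low_batt ∧ returning): {Ground, Return, Arming, Land}.
States satisfying AG (low_batt → AX (low_batt ∧ returning)): {Ground, Return, Arming, Land}.

{Ground, Return, Arming, Land}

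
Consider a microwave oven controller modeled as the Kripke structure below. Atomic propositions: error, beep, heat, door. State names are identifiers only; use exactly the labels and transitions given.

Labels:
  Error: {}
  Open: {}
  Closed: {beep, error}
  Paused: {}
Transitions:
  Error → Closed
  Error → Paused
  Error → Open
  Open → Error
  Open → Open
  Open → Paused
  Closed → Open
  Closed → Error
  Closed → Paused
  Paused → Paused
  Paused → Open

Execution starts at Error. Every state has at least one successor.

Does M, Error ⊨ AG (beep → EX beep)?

No

States satisfying beep → EX beep: {Error, Open, Paused}.
States satisfying AG (beep → EX beep): ∅.
Closed is reachable from Error and violates beep → EX beep, so AG fails at Error.
Error ∉ Sat(AG (beep → EX beep)).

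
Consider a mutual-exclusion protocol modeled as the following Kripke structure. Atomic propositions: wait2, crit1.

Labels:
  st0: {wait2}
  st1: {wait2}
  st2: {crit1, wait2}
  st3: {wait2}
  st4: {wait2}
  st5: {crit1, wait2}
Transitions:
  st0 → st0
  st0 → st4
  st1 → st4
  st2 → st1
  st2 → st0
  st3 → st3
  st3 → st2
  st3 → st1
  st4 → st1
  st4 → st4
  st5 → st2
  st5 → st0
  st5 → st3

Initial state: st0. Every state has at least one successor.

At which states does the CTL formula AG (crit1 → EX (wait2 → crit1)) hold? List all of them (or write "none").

States satisfying crit1 → EX (wait2 → crit1): {st0, st1, st3, st4, st5}.
States satisfying AG (crit1 → EX (wait2 → crit1)): {st0, st1, st4}.

{st0, st1, st4}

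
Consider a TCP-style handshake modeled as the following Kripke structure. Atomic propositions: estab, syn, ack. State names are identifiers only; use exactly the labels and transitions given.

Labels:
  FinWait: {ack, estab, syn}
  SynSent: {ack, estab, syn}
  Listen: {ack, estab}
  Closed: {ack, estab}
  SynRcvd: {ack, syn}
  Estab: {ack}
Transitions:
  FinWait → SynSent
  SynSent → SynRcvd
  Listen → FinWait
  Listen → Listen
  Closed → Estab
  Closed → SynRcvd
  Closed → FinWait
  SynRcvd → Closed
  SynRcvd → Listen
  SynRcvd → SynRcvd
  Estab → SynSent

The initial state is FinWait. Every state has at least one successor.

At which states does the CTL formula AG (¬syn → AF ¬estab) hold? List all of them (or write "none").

States satisfying ¬syn → AF ¬estab: {FinWait, SynSent, Closed, SynRcvd, Estab}.
States satisfying AG (¬syn → AF ¬estab): ∅.

none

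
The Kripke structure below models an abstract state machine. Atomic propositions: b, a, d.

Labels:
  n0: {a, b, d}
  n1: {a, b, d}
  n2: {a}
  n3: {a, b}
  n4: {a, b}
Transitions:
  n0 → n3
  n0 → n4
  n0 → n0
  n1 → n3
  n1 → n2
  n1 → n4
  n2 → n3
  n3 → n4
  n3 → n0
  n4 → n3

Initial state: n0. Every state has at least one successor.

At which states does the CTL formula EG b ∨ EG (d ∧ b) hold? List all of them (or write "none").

States satisfying b: {n0, n1, n3, n4}.
States satisfying EG b: {n0, n1, n3, n4}.
States satisfying d ∧ b: {n0, n1}.
States satisfying EG (d ∧ b): {n0}.
States satisfying EG b ∨ EG (d ∧ b): {n0, n1, n3, n4}.

{n0, n1, n3, n4}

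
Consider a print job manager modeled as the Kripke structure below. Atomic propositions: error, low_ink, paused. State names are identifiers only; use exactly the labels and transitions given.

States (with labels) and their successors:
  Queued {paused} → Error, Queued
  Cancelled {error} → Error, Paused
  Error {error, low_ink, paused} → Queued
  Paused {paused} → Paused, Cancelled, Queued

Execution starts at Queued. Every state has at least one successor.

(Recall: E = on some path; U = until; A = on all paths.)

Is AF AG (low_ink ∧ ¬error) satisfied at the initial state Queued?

States satisfying AG (low_ink ∧ ¬error): ∅.
States satisfying AF AG (low_ink ∧ ¬error): ∅.
There is a path from Queued along which AG (low_ink ∧ ¬error) never holds.
Queued ∉ Sat(AF AG (low_ink ∧ ¬error)).

Violated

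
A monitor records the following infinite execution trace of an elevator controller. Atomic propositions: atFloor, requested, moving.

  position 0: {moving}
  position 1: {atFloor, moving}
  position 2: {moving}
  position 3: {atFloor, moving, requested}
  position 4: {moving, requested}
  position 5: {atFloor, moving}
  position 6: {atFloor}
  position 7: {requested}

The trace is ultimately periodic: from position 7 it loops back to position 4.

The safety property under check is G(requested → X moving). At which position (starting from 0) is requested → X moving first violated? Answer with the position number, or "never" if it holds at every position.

requested → X moving holds at every position 0..7, and those are all the positions the trace ever visits, so the invariant G(requested → X moving) is never violated.

never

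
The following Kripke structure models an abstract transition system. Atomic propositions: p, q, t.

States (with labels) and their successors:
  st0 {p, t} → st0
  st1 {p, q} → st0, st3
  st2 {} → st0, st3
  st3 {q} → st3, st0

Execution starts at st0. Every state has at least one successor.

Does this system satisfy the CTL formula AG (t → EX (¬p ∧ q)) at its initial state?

Violated

States satisfying t → EX (¬p ∧ q): {st1, st2, st3}.
States satisfying AG (t → EX (¬p ∧ q)): ∅.
st0 is reachable from st0 and violates t → EX (¬p ∧ q), so AG fails at st0.
st0 ∉ Sat(AG (t → EX (¬p ∧ q))).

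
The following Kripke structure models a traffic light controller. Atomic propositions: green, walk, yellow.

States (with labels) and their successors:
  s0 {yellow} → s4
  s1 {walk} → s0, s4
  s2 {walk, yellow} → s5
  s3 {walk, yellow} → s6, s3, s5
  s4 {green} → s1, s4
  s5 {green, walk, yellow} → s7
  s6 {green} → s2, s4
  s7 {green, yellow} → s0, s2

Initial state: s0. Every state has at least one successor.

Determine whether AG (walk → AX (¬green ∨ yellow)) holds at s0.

Does not hold

States satisfying walk → AX (¬green ∨ yellow): {s0, s2, s4, s5, s6, s7}.
States satisfying AG (walk → AX (¬green ∨ yellow)): ∅.
s1 is reachable from s0 and violates walk → AX (¬green ∨ yellow), so AG fails at s0.
s0 ∉ Sat(AG (walk → AX (¬green ∨ yellow))).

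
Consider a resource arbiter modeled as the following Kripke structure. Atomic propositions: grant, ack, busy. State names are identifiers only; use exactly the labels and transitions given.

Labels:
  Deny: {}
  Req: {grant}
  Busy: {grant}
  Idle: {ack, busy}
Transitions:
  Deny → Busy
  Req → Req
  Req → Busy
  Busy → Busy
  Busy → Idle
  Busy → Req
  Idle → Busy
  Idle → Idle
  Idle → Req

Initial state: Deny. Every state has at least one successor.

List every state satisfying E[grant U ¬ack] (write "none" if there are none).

States satisfying grant: {Req, Busy}.
States satisfying ¬ack: {Deny, Req, Busy}.
States satisfying E[grant U ¬ack]: {Deny, Req, Busy}.

{Deny, Req, Busy}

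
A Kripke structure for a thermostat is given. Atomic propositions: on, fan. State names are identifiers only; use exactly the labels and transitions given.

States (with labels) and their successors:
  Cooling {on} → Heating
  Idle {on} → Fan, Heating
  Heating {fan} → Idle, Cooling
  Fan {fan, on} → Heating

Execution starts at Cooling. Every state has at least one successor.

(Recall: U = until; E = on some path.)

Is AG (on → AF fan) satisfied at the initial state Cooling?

Holds

States satisfying on → AF fan: {Cooling, Idle, Heating, Fan}.
States satisfying AG (on → AF fan): {Cooling, Idle, Heating, Fan}.
Every state reachable from Cooling satisfies on → AF fan.
Cooling ∈ Sat(AG (on → AF fan)).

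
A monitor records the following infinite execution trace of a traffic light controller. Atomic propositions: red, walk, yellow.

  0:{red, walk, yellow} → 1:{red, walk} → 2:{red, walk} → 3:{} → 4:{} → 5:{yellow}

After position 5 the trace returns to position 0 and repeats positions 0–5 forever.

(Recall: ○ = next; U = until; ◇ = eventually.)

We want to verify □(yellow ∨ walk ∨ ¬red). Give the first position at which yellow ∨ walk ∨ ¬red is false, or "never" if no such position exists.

yellow ∨ walk ∨ ¬red holds at every position 0..5, and those are all the positions the trace ever visits, so the invariant □(yellow ∨ walk ∨ ¬red) is never violated.

never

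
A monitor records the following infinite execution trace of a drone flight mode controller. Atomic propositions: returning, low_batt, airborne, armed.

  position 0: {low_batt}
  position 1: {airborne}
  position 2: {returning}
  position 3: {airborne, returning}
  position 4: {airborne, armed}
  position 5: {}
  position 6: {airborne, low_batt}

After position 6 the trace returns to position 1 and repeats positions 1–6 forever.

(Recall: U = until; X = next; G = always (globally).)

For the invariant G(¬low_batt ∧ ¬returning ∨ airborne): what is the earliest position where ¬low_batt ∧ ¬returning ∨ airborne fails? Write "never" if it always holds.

0

At position 0 the labels are {low_batt}, so ¬low_batt ∧ ¬returning ∨ airborne is false there. This is the first violation.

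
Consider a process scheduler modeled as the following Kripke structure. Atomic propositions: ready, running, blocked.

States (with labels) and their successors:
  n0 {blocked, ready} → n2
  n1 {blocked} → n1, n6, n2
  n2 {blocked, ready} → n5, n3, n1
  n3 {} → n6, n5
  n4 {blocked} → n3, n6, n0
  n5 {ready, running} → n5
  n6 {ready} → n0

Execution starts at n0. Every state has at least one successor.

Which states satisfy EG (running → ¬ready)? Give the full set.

{n0, n1, n2, n3, n4, n6}

States satisfying running → ¬ready: {n0, n1, n2, n3, n4, n6}.
States satisfying EG (running → ¬ready): {n0, n1, n2, n3, n4, n6}.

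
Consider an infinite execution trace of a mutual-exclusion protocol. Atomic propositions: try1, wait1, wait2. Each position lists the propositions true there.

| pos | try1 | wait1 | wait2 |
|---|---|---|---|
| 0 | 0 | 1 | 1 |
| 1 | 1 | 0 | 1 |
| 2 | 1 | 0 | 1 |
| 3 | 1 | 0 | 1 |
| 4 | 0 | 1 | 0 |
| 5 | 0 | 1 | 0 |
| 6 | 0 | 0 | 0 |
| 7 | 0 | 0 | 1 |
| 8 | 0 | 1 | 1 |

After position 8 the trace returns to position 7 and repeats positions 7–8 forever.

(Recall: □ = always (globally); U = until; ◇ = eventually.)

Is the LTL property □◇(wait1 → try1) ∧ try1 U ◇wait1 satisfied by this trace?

Yes

◇(wait1 → try1) holds at every position 0..8, and those are all positions ever visited, so □◇(wait1 → try1) holds.
Walking from position 0: ◇wait1 first holds at position 0, and try1 holds at every earlier position along the way, so try1 U ◇wait1 holds.
At position 0: □◇(wait1 → try1) is true; try1 U ◇wait1 is true; so □◇(wait1 → try1) ∧ try1 U ◇wait1 is true.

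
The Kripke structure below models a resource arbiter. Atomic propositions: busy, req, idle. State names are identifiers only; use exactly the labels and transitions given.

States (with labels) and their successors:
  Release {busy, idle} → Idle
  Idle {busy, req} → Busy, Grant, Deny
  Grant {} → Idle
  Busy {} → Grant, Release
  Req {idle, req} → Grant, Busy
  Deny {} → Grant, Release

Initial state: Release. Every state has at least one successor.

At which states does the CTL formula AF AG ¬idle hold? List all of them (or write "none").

States satisfying AG ¬idle: ∅.
States satisfying AF AG ¬idle: ∅.

none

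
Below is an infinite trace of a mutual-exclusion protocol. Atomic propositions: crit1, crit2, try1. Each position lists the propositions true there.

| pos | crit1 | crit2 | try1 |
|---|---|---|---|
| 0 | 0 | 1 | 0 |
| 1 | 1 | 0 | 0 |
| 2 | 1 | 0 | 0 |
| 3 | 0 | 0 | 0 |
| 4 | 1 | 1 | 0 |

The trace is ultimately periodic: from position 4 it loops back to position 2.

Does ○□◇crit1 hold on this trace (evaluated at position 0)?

Holds

The position after 0 is 1; □◇crit1 is true there.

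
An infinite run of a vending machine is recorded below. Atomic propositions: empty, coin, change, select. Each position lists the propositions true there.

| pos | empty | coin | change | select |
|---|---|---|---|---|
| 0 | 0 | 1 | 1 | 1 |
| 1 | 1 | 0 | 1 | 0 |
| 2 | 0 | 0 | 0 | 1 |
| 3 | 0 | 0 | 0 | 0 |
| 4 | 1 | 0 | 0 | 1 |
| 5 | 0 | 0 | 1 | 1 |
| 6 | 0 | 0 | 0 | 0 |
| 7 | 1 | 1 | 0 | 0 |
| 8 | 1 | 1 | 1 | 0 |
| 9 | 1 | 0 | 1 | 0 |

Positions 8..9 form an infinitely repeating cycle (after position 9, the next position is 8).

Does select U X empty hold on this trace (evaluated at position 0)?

Walking from position 0: X empty first holds at position 0, and select holds at every earlier position along the way, so select U X empty holds.

Satisfied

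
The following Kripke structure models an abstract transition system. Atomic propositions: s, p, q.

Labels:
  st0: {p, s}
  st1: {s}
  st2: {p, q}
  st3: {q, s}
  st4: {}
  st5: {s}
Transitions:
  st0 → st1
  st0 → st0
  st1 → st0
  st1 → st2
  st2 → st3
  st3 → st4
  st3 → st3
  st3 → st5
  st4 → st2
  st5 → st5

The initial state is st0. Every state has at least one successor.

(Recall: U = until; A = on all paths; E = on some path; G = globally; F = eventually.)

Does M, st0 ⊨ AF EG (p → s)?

States satisfying EG (p → s): {st0, st1, st3, st5}.
States satisfying AF EG (p → s): {st0, st1, st2, st3, st4, st5}.
st0 ∈ Sat(AF EG (p → s)).

Yes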